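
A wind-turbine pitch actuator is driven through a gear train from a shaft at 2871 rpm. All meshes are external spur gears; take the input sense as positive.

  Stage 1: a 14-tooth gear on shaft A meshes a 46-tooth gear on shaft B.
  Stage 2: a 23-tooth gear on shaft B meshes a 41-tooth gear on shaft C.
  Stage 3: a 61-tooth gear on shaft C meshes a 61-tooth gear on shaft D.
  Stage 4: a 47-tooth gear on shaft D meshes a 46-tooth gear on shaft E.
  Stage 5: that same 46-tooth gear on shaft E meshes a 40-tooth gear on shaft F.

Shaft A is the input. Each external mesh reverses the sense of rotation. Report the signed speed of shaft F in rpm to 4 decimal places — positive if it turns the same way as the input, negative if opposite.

Stage 1 [14T→46T]: ω = 2871.0000×14/46 = 873.7826 rpm, dir flips to −; running = −873.7826
Stage 2 [23T→41T]: ω = 873.7826×23/41 = 490.1707 rpm, dir flips to +; running = +490.1707
Stage 3 [61T→61T]: ω = 490.1707×61/61 = 490.1707 rpm, dir flips to −; running = −490.1707
Stage 4 [47T→46T]: ω = 490.1707×47/46 = 500.8266 rpm, dir flips to +; running = +500.8266
Stage 5 [46T→40T]: ω = 500.8266×46/40 = 575.9506 rpm, dir flips to −; running = −575.9506

-575.9506 rpm (opposite to input, |ω| = 575.9506 rpm)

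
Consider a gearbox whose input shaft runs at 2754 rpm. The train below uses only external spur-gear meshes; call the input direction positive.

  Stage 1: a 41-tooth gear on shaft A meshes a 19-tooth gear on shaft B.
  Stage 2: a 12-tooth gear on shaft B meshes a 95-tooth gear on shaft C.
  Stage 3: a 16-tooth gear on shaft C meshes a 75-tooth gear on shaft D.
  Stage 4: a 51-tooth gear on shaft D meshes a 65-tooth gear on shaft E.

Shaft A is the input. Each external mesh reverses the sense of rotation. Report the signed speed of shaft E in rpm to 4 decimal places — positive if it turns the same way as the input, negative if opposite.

Stage 1 [41T→19T]: ω = 2754.0000×41/19 = 5942.8421 rpm, dir flips to −; running = −5942.8421
Stage 2 [12T→95T]: ω = 5942.8421×12/95 = 750.6748 rpm, dir flips to +; running = +750.6748
Stage 3 [16T→75T]: ω = 750.6748×16/75 = 160.1440 rpm, dir flips to −; running = −160.1440
Stage 4 [51T→65T]: ω = 160.1440×51/65 = 125.6514 rpm, dir flips to +; running = +125.6514

+125.6514 rpm (same as input, |ω| = 125.6514 rpm)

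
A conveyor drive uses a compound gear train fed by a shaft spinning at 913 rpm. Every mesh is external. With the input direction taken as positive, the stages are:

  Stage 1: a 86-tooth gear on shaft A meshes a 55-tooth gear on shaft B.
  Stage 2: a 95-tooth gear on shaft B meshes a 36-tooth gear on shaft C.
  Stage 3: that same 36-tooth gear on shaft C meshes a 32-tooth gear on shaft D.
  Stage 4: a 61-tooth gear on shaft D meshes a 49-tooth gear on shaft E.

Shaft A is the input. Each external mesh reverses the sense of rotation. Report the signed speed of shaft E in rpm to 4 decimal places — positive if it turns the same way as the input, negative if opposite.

+5276.1110 rpm (same as input, |ω| = 5276.1110 rpm)

Stage 1 [86T→55T]: ω = 913.0000×86/55 = 1427.6000 rpm, dir flips to −; running = −1427.6000
Stage 2 [95T→36T]: ω = 1427.6000×95/36 = 3767.2778 rpm, dir flips to +; running = +3767.2778
Stage 3 [36T→32T]: ω = 3767.2778×36/32 = 4238.1875 rpm, dir flips to −; running = −4238.1875
Stage 4 [61T→49T]: ω = 4238.1875×61/49 = 5276.1110 rpm, dir flips to +; running = +5276.1110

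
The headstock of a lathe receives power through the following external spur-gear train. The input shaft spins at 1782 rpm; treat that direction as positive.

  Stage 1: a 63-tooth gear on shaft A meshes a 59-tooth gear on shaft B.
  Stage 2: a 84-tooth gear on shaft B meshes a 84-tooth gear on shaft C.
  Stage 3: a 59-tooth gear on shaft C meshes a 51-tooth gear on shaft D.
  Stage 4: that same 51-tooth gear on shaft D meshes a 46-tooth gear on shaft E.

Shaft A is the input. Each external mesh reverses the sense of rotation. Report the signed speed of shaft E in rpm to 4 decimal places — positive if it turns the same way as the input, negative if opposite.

+2440.5652 rpm (same as input, |ω| = 2440.5652 rpm)

Stage 1 [63T→59T]: ω = 1782.0000×63/59 = 1902.8136 rpm, dir flips to −; running = −1902.8136
Stage 2 [84T→84T]: ω = 1902.8136×84/84 = 1902.8136 rpm, dir flips to +; running = +1902.8136
Stage 3 [59T→51T]: ω = 1902.8136×59/51 = 2201.2941 rpm, dir flips to −; running = −2201.2941
Stage 4 [51T→46T]: ω = 2201.2941×51/46 = 2440.5652 rpm, dir flips to +; running = +2440.5652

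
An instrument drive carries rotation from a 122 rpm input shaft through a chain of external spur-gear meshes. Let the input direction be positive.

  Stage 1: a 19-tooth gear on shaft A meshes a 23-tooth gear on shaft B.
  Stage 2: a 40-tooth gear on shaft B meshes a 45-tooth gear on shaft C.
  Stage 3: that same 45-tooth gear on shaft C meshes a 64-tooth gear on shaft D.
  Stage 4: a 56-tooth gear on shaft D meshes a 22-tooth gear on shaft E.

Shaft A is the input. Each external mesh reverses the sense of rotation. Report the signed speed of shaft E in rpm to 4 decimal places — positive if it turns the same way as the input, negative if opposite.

Stage 1 [19T→23T]: ω = 122.0000×19/23 = 100.7826 rpm, dir flips to −; running = −100.7826
Stage 2 [40T→45T]: ω = 100.7826×40/45 = 89.5845 rpm, dir flips to +; running = +89.5845
Stage 3 [45T→64T]: ω = 89.5845×45/64 = 62.9891 rpm, dir flips to −; running = −62.9891
Stage 4 [56T→22T]: ω = 62.9891×56/22 = 160.3360 rpm, dir flips to +; running = +160.3360

+160.3360 rpm (same as input, |ω| = 160.3360 rpm)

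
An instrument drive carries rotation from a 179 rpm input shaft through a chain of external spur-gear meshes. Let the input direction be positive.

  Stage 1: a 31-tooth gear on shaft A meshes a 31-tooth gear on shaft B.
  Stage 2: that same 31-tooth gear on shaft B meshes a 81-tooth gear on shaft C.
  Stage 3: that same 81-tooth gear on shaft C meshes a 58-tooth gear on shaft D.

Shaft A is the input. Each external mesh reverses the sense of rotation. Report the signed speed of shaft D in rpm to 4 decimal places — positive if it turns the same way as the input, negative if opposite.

Stage 1 [31T→31T]: ω = 179.0000×31/31 = 179.0000 rpm, dir flips to −; running = −179.0000
Stage 2 [31T→81T]: ω = 179.0000×31/81 = 68.5062 rpm, dir flips to +; running = +68.5062
Stage 3 [81T→58T]: ω = 68.5062×81/58 = 95.6724 rpm, dir flips to −; running = −95.6724

-95.6724 rpm (opposite to input, |ω| = 95.6724 rpm)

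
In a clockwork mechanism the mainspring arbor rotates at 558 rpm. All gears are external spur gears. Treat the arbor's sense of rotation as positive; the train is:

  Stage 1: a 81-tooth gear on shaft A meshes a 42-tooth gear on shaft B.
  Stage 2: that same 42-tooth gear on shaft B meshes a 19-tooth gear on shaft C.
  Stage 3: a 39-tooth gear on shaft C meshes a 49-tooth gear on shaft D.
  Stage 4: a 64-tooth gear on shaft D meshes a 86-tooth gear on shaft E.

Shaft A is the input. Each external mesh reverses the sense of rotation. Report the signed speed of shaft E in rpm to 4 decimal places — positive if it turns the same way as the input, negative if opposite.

+1409.0152 rpm (same as input, |ω| = 1409.0152 rpm)

Stage 1 [81T→42T]: ω = 558.0000×81/42 = 1076.1429 rpm, dir flips to −; running = −1076.1429
Stage 2 [42T→19T]: ω = 1076.1429×42/19 = 2378.8421 rpm, dir flips to +; running = +2378.8421
Stage 3 [39T→49T]: ω = 2378.8421×39/49 = 1893.3641 rpm, dir flips to −; running = −1893.3641
Stage 4 [64T→86T]: ω = 1893.3641×64/86 = 1409.0152 rpm, dir flips to +; running = +1409.0152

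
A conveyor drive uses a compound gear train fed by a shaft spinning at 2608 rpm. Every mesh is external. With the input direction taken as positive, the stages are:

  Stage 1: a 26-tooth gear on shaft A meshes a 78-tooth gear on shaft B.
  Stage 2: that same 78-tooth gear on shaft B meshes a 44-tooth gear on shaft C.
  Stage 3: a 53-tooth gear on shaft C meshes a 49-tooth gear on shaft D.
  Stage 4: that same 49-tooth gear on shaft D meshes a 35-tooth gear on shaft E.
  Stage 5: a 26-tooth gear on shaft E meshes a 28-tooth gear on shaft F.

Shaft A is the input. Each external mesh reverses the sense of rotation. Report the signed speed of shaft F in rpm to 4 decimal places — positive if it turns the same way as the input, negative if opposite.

Stage 1 [26T→78T]: ω = 2608.0000×26/78 = 869.3333 rpm, dir flips to −; running = −869.3333
Stage 2 [78T→44T]: ω = 869.3333×78/44 = 1541.0909 rpm, dir flips to +; running = +1541.0909
Stage 3 [53T→49T]: ω = 1541.0909×53/49 = 1666.8942 rpm, dir flips to −; running = −1666.8942
Stage 4 [49T→35T]: ω = 1666.8942×49/35 = 2333.6519 rpm, dir flips to +; running = +2333.6519
Stage 5 [26T→28T]: ω = 2333.6519×26/28 = 2166.9625 rpm, dir flips to −; running = −2166.9625

-2166.9625 rpm (opposite to input, |ω| = 2166.9625 rpm)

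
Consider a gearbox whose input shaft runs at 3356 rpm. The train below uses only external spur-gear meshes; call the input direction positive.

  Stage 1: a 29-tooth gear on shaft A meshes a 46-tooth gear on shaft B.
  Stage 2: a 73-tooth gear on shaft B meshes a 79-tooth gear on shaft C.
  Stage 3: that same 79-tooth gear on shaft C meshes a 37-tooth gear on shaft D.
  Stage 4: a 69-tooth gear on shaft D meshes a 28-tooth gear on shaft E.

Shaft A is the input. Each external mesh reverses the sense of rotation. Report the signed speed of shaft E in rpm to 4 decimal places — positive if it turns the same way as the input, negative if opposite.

+10286.6583 rpm (same as input, |ω| = 10286.6583 rpm)

Stage 1 [29T→46T]: ω = 3356.0000×29/46 = 2115.7391 rpm, dir flips to −; running = −2115.7391
Stage 2 [73T→79T]: ω = 2115.7391×73/79 = 1955.0501 rpm, dir flips to +; running = +1955.0501
Stage 3 [79T→37T]: ω = 1955.0501×79/37 = 4174.2961 rpm, dir flips to −; running = −4174.2961
Stage 4 [69T→28T]: ω = 4174.2961×69/28 = 10286.6583 rpm, dir flips to +; running = +10286.6583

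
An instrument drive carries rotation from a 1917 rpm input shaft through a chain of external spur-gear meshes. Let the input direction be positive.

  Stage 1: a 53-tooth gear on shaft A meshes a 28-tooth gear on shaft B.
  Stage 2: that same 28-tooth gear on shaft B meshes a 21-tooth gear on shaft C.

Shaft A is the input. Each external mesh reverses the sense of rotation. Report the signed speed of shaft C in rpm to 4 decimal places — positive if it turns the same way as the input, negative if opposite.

+4838.1429 rpm (same as input, |ω| = 4838.1429 rpm)

Stage 1 [53T→28T]: ω = 1917.0000×53/28 = 3628.6071 rpm, dir flips to −; running = −3628.6071
Stage 2 [28T→21T]: ω = 3628.6071×28/21 = 4838.1429 rpm, dir flips to +; running = +4838.1429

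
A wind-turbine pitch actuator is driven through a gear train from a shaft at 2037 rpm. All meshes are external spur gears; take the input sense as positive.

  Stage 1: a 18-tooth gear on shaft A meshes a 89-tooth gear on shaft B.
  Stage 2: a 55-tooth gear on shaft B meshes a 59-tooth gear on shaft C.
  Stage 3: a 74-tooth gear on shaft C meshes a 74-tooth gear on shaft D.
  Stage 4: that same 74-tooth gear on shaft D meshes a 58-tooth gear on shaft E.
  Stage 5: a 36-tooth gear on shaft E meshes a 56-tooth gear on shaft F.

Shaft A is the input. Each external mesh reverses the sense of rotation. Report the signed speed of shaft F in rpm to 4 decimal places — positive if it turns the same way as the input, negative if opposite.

Stage 1 [18T→89T]: ω = 2037.0000×18/89 = 411.9775 rpm, dir flips to −; running = −411.9775
Stage 2 [55T→59T]: ω = 411.9775×55/59 = 384.0468 rpm, dir flips to +; running = +384.0468
Stage 3 [74T→74T]: ω = 384.0468×74/74 = 384.0468 rpm, dir flips to −; running = −384.0468
Stage 4 [74T→58T]: ω = 384.0468×74/58 = 489.9908 rpm, dir flips to +; running = +489.9908
Stage 5 [36T→56T]: ω = 489.9908×36/56 = 314.9941 rpm, dir flips to −; running = −314.9941

-314.9941 rpm (opposite to input, |ω| = 314.9941 rpm)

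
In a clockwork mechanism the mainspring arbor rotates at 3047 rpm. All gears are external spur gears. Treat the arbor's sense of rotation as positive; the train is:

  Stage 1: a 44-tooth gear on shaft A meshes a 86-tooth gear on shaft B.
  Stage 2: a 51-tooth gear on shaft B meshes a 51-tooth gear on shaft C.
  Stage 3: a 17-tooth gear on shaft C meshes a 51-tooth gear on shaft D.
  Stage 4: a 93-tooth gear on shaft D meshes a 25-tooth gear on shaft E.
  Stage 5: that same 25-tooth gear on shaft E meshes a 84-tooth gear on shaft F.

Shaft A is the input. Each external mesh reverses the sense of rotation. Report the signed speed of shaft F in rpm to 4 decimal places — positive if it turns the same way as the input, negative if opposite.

-575.3195 rpm (opposite to input, |ω| = 575.3195 rpm)

Stage 1 [44T→86T]: ω = 3047.0000×44/86 = 1558.9302 rpm, dir flips to −; running = −1558.9302
Stage 2 [51T→51T]: ω = 1558.9302×51/51 = 1558.9302 rpm, dir flips to +; running = +1558.9302
Stage 3 [17T→51T]: ω = 1558.9302×17/51 = 519.6434 rpm, dir flips to −; running = −519.6434
Stage 4 [93T→25T]: ω = 519.6434×93/25 = 1933.0735 rpm, dir flips to +; running = +1933.0735
Stage 5 [25T→84T]: ω = 1933.0735×25/84 = 575.3195 rpm, dir flips to −; running = −575.3195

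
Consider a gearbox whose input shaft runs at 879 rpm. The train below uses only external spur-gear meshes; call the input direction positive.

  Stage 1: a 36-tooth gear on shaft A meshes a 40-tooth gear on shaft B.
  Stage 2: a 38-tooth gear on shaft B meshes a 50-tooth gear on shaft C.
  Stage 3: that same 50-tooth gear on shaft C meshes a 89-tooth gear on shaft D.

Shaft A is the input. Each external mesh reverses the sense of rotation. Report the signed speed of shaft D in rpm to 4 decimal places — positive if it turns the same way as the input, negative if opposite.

-337.7730 rpm (opposite to input, |ω| = 337.7730 rpm)

Stage 1 [36T→40T]: ω = 879.0000×36/40 = 791.1000 rpm, dir flips to −; running = −791.1000
Stage 2 [38T→50T]: ω = 791.1000×38/50 = 601.2360 rpm, dir flips to +; running = +601.2360
Stage 3 [50T→89T]: ω = 601.2360×50/89 = 337.7730 rpm, dir flips to −; running = −337.7730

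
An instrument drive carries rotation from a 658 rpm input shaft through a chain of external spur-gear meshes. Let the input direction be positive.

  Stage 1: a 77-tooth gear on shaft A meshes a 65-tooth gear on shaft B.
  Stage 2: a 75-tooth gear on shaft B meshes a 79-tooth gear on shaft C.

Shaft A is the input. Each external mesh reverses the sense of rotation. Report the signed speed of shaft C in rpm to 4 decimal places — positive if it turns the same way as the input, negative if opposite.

Stage 1 [77T→65T]: ω = 658.0000×77/65 = 779.4769 rpm, dir flips to −; running = −779.4769
Stage 2 [75T→79T]: ω = 779.4769×75/79 = 740.0097 rpm, dir flips to +; running = +740.0097

+740.0097 rpm (same as input, |ω| = 740.0097 rpm)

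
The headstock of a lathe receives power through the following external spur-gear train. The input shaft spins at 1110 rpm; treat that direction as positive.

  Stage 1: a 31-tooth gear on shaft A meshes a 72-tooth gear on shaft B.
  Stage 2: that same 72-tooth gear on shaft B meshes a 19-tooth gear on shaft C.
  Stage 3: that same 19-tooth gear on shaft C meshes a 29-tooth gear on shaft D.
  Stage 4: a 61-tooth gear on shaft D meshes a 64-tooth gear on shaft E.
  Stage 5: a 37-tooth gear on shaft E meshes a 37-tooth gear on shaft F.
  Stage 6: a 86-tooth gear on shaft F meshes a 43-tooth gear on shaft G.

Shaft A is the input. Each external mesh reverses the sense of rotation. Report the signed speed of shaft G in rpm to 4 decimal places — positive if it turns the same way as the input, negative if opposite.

Stage 1 [31T→72T]: ω = 1110.0000×31/72 = 477.9167 rpm, dir flips to −; running = −477.9167
Stage 2 [72T→19T]: ω = 477.9167×72/19 = 1811.0526 rpm, dir flips to +; running = +1811.0526
Stage 3 [19T→29T]: ω = 1811.0526×19/29 = 1186.5517 rpm, dir flips to −; running = −1186.5517
Stage 4 [61T→64T]: ω = 1186.5517×61/64 = 1130.9321 rpm, dir flips to +; running = +1130.9321
Stage 5 [37T→37T]: ω = 1130.9321×37/37 = 1130.9321 rpm, dir flips to −; running = −1130.9321
Stage 6 [86T→43T]: ω = 1130.9321×86/43 = 2261.8642 rpm, dir flips to +; running = +2261.8642

+2261.8642 rpm (same as input, |ω| = 2261.8642 rpm)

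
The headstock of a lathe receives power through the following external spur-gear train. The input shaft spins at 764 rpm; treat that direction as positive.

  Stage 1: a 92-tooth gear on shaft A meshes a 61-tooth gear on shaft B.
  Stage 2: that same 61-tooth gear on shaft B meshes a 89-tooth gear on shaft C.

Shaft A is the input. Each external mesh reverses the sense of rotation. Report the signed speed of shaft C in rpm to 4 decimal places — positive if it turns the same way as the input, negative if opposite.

Stage 1 [92T→61T]: ω = 764.0000×92/61 = 1152.2623 rpm, dir flips to −; running = −1152.2623
Stage 2 [61T→89T]: ω = 1152.2623×61/89 = 789.7528 rpm, dir flips to +; running = +789.7528

+789.7528 rpm (same as input, |ω| = 789.7528 rpm)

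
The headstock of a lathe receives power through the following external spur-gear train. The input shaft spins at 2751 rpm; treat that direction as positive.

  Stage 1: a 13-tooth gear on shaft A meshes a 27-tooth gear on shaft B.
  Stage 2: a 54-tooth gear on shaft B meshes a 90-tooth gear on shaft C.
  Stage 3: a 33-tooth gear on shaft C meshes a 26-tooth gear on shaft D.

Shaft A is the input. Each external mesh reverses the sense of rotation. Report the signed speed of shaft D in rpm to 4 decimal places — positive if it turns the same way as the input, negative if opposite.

Stage 1 [13T→27T]: ω = 2751.0000×13/27 = 1324.5556 rpm, dir flips to −; running = −1324.5556
Stage 2 [54T→90T]: ω = 1324.5556×54/90 = 794.7333 rpm, dir flips to +; running = +794.7333
Stage 3 [33T→26T]: ω = 794.7333×33/26 = 1008.7000 rpm, dir flips to −; running = −1008.7000

-1008.7000 rpm (opposite to input, |ω| = 1008.7000 rpm)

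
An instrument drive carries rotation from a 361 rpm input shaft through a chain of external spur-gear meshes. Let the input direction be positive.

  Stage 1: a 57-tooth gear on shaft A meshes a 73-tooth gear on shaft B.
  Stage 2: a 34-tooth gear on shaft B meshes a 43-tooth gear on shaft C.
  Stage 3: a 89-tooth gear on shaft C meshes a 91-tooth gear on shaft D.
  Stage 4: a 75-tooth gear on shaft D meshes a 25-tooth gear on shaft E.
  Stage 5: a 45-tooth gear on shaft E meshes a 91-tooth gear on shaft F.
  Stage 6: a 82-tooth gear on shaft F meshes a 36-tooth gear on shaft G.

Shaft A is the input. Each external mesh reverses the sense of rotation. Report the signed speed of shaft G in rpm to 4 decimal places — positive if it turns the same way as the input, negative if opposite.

+736.5835 rpm (same as input, |ω| = 736.5835 rpm)

Stage 1 [57T→73T]: ω = 361.0000×57/73 = 281.8767 rpm, dir flips to −; running = −281.8767
Stage 2 [34T→43T]: ω = 281.8767×34/43 = 222.8793 rpm, dir flips to +; running = +222.8793
Stage 3 [89T→91T]: ω = 222.8793×89/91 = 217.9808 rpm, dir flips to −; running = −217.9808
Stage 4 [75T→25T]: ω = 217.9808×75/25 = 653.9424 rpm, dir flips to +; running = +653.9424
Stage 5 [45T→91T]: ω = 653.9424×45/91 = 323.3781 rpm, dir flips to −; running = −323.3781
Stage 6 [82T→36T]: ω = 323.3781×82/36 = 736.5835 rpm, dir flips to +; running = +736.5835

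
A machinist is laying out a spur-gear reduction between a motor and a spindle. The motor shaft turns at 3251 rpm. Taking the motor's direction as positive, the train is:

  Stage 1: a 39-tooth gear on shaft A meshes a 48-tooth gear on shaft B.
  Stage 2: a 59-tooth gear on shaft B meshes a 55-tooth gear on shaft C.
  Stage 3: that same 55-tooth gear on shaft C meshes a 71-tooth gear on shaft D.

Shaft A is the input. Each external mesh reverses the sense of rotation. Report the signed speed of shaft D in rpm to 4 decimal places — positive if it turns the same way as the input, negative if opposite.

Stage 1 [39T→48T]: ω = 3251.0000×39/48 = 2641.4375 rpm, dir flips to −; running = −2641.4375
Stage 2 [59T→55T]: ω = 2641.4375×59/55 = 2833.5420 rpm, dir flips to +; running = +2833.5420
Stage 3 [55T→71T]: ω = 2833.5420×55/71 = 2194.9974 rpm, dir flips to −; running = −2194.9974

-2194.9974 rpm (opposite to input, |ω| = 2194.9974 rpm)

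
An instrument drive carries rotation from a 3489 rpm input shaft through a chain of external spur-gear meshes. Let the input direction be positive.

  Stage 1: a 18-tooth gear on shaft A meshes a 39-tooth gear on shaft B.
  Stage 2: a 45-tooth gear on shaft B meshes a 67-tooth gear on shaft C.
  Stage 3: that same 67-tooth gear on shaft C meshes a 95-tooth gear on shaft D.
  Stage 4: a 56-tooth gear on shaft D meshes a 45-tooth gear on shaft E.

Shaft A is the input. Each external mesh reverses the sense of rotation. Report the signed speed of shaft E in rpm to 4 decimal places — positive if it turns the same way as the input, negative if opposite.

+949.2340 rpm (same as input, |ω| = 949.2340 rpm)

Stage 1 [18T→39T]: ω = 3489.0000×18/39 = 1610.3077 rpm, dir flips to −; running = −1610.3077
Stage 2 [45T→67T]: ω = 1610.3077×45/67 = 1081.5499 rpm, dir flips to +; running = +1081.5499
Stage 3 [67T→95T]: ω = 1081.5499×67/95 = 762.7773 rpm, dir flips to −; running = −762.7773
Stage 4 [56T→45T]: ω = 762.7773×56/45 = 949.2340 rpm, dir flips to +; running = +949.2340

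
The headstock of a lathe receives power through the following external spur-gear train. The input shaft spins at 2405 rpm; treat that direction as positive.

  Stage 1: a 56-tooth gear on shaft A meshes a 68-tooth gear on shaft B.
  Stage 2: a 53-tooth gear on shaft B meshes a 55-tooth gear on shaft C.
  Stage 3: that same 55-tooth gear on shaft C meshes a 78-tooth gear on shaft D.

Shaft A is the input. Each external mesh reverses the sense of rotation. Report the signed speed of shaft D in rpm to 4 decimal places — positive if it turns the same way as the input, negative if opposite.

-1345.7843 rpm (opposite to input, |ω| = 1345.7843 rpm)

Stage 1 [56T→68T]: ω = 2405.0000×56/68 = 1980.5882 rpm, dir flips to −; running = −1980.5882
Stage 2 [53T→55T]: ω = 1980.5882×53/55 = 1908.5668 rpm, dir flips to +; running = +1908.5668
Stage 3 [55T→78T]: ω = 1908.5668×55/78 = 1345.7843 rpm, dir flips to −; running = −1345.7843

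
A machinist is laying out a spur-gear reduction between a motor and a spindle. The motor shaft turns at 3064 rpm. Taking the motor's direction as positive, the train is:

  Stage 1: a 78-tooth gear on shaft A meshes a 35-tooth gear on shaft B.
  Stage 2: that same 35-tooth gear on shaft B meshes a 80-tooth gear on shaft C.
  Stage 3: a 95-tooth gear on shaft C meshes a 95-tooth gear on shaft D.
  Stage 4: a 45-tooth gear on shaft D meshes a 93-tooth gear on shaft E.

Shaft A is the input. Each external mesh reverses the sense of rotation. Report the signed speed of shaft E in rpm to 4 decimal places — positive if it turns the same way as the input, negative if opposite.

+1445.5161 rpm (same as input, |ω| = 1445.5161 rpm)

Stage 1 [78T→35T]: ω = 3064.0000×78/35 = 6828.3429 rpm, dir flips to −; running = −6828.3429
Stage 2 [35T→80T]: ω = 6828.3429×35/80 = 2987.4000 rpm, dir flips to +; running = +2987.4000
Stage 3 [95T→95T]: ω = 2987.4000×95/95 = 2987.4000 rpm, dir flips to −; running = −2987.4000
Stage 4 [45T→93T]: ω = 2987.4000×45/93 = 1445.5161 rpm, dir flips to +; running = +1445.5161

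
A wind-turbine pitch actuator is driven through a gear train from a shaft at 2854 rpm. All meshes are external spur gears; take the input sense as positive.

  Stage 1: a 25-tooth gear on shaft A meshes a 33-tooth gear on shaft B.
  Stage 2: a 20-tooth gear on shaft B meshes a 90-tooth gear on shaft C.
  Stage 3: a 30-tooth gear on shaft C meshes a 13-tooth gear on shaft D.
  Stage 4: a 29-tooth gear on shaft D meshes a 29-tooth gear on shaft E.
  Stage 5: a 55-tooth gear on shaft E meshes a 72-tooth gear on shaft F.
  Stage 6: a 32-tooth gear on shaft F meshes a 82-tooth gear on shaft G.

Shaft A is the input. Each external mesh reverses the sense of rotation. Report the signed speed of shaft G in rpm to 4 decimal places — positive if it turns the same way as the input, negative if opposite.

+330.5307 rpm (same as input, |ω| = 330.5307 rpm)

Stage 1 [25T→33T]: ω = 2854.0000×25/33 = 2162.1212 rpm, dir flips to −; running = −2162.1212
Stage 2 [20T→90T]: ω = 2162.1212×20/90 = 480.4714 rpm, dir flips to +; running = +480.4714
Stage 3 [30T→13T]: ω = 480.4714×30/13 = 1108.7801 rpm, dir flips to −; running = −1108.7801
Stage 4 [29T→29T]: ω = 1108.7801×29/29 = 1108.7801 rpm, dir flips to +; running = +1108.7801
Stage 5 [55T→72T]: ω = 1108.7801×55/72 = 846.9848 rpm, dir flips to −; running = −846.9848
Stage 6 [32T→82T]: ω = 846.9848×32/82 = 330.5307 rpm, dir flips to +; running = +330.5307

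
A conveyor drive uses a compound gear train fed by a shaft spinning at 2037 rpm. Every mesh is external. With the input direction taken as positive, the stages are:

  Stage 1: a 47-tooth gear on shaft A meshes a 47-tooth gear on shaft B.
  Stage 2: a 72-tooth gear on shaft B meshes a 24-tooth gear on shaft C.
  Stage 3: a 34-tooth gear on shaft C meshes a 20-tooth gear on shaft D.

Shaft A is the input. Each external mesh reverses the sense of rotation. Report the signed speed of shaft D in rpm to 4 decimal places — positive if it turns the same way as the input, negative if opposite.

-10388.7000 rpm (opposite to input, |ω| = 10388.7000 rpm)

Stage 1 [47T→47T]: ω = 2037.0000×47/47 = 2037.0000 rpm, dir flips to −; running = −2037.0000
Stage 2 [72T→24T]: ω = 2037.0000×72/24 = 6111.0000 rpm, dir flips to +; running = +6111.0000
Stage 3 [34T→20T]: ω = 6111.0000×34/20 = 10388.7000 rpm, dir flips to −; running = −10388.7000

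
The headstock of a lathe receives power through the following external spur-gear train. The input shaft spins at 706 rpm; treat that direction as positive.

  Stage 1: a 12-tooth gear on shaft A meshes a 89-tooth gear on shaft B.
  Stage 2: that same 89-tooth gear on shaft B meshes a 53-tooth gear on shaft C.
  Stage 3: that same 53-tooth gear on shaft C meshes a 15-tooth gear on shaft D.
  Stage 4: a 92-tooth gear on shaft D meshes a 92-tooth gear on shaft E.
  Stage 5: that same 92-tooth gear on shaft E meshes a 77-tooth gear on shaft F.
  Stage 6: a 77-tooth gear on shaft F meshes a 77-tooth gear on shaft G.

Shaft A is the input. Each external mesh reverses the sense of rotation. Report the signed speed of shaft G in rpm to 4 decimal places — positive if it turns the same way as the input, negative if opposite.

+674.8260 rpm (same as input, |ω| = 674.8260 rpm)

Stage 1 [12T→89T]: ω = 706.0000×12/89 = 95.1910 rpm, dir flips to −; running = −95.1910
Stage 2 [89T→53T]: ω = 95.1910×89/53 = 159.8491 rpm, dir flips to +; running = +159.8491
Stage 3 [53T→15T]: ω = 159.8491×53/15 = 564.8000 rpm, dir flips to −; running = −564.8000
Stage 4 [92T→92T]: ω = 564.8000×92/92 = 564.8000 rpm, dir flips to +; running = +564.8000
Stage 5 [92T→77T]: ω = 564.8000×92/77 = 674.8260 rpm, dir flips to −; running = −674.8260
Stage 6 [77T→77T]: ω = 674.8260×77/77 = 674.8260 rpm, dir flips to +; running = +674.8260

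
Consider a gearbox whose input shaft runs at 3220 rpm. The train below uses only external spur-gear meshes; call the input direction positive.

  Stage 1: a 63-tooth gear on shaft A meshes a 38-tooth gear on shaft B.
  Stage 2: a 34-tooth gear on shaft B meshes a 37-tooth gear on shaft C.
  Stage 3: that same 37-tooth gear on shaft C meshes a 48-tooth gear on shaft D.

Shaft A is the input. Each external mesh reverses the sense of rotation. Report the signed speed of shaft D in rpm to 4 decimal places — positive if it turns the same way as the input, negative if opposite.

-3781.3816 rpm (opposite to input, |ω| = 3781.3816 rpm)

Stage 1 [63T→38T]: ω = 3220.0000×63/38 = 5338.4211 rpm, dir flips to −; running = −5338.4211
Stage 2 [34T→37T]: ω = 5338.4211×34/37 = 4905.5761 rpm, dir flips to +; running = +4905.5761
Stage 3 [37T→48T]: ω = 4905.5761×37/48 = 3781.3816 rpm, dir flips to −; running = −3781.3816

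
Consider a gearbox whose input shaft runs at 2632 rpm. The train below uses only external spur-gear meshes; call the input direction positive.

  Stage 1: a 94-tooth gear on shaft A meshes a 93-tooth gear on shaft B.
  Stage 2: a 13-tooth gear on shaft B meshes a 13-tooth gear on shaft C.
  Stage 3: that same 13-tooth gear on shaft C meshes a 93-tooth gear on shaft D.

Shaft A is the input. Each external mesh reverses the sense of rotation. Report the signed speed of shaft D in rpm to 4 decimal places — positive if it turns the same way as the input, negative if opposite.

-371.8700 rpm (opposite to input, |ω| = 371.8700 rpm)

Stage 1 [94T→93T]: ω = 2632.0000×94/93 = 2660.3011 rpm, dir flips to −; running = −2660.3011
Stage 2 [13T→13T]: ω = 2660.3011×13/13 = 2660.3011 rpm, dir flips to +; running = +2660.3011
Stage 3 [13T→93T]: ω = 2660.3011×13/93 = 371.8700 rpm, dir flips to −; running = −371.8700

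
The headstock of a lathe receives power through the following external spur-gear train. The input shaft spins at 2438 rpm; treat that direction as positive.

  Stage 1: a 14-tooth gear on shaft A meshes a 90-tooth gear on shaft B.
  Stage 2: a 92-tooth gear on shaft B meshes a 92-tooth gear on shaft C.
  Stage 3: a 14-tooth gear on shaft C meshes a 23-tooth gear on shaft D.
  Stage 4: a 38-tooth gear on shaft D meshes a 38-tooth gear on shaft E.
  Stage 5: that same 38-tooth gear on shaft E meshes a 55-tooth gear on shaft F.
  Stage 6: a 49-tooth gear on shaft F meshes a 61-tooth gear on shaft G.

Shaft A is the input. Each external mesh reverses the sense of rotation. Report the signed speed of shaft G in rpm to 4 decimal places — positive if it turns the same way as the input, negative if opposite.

+128.1169 rpm (same as input, |ω| = 128.1169 rpm)

Stage 1 [14T→90T]: ω = 2438.0000×14/90 = 379.2444 rpm, dir flips to −; running = −379.2444
Stage 2 [92T→92T]: ω = 379.2444×92/92 = 379.2444 rpm, dir flips to +; running = +379.2444
Stage 3 [14T→23T]: ω = 379.2444×14/23 = 230.8444 rpm, dir flips to −; running = −230.8444
Stage 4 [38T→38T]: ω = 230.8444×38/38 = 230.8444 rpm, dir flips to +; running = +230.8444
Stage 5 [38T→55T]: ω = 230.8444×38/55 = 159.4925 rpm, dir flips to −; running = −159.4925
Stage 6 [49T→61T]: ω = 159.4925×49/61 = 128.1169 rpm, dir flips to +; running = +128.1169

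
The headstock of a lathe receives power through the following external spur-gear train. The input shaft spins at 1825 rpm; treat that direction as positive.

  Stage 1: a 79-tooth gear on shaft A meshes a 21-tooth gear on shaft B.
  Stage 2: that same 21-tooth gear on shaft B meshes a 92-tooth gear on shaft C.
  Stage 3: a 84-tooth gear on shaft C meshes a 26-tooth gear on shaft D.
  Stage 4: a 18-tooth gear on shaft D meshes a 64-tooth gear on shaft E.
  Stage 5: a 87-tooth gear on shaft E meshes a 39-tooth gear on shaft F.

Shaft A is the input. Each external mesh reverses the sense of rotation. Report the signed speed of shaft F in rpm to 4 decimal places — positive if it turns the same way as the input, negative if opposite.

Stage 1 [79T→21T]: ω = 1825.0000×79/21 = 6865.4762 rpm, dir flips to −; running = −6865.4762
Stage 2 [21T→92T]: ω = 6865.4762×21/92 = 1567.1196 rpm, dir flips to +; running = +1567.1196
Stage 3 [84T→26T]: ω = 1567.1196×84/26 = 5063.0017 rpm, dir flips to −; running = −5063.0017
Stage 4 [18T→64T]: ω = 5063.0017×18/64 = 1423.9692 rpm, dir flips to +; running = +1423.9692
Stage 5 [87T→39T]: ω = 1423.9692×87/39 = 3176.5467 rpm, dir flips to −; running = −3176.5467

-3176.5467 rpm (opposite to input, |ω| = 3176.5467 rpm)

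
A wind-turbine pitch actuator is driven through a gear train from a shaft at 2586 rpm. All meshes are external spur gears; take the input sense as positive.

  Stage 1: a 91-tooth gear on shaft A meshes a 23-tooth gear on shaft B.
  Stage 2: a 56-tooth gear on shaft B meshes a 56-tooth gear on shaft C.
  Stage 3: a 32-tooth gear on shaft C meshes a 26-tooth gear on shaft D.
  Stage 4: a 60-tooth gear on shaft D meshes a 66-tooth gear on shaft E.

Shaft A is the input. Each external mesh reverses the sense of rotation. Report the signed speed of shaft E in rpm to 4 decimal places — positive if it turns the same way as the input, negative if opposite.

+11447.9051 rpm (same as input, |ω| = 11447.9051 rpm)

Stage 1 [91T→23T]: ω = 2586.0000×91/23 = 10231.5652 rpm, dir flips to −; running = −10231.5652
Stage 2 [56T→56T]: ω = 10231.5652×56/56 = 10231.5652 rpm, dir flips to +; running = +10231.5652
Stage 3 [32T→26T]: ω = 10231.5652×32/26 = 12592.6957 rpm, dir flips to −; running = −12592.6957
Stage 4 [60T→66T]: ω = 12592.6957×60/66 = 11447.9051 rpm, dir flips to +; running = +11447.9051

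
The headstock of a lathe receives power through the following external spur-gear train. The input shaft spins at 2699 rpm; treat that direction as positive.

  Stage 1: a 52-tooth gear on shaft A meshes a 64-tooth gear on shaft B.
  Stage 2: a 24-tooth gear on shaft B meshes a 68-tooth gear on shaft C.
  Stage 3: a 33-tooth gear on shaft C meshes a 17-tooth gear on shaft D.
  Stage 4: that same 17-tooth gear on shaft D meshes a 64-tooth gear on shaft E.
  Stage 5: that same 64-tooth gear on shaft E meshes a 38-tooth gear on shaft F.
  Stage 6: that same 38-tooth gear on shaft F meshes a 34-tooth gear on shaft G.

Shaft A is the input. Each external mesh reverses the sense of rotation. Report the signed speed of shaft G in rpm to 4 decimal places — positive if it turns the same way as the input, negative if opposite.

Stage 1 [52T→64T]: ω = 2699.0000×52/64 = 2192.9375 rpm, dir flips to −; running = −2192.9375
Stage 2 [24T→68T]: ω = 2192.9375×24/68 = 773.9779 rpm, dir flips to +; running = +773.9779
Stage 3 [33T→17T]: ω = 773.9779×33/17 = 1502.4278 rpm, dir flips to −; running = −1502.4278
Stage 4 [17T→64T]: ω = 1502.4278×17/64 = 399.0824 rpm, dir flips to +; running = +399.0824
Stage 5 [64T→38T]: ω = 399.0824×64/38 = 672.1387 rpm, dir flips to −; running = −672.1387
Stage 6 [38T→34T]: ω = 672.1387×38/34 = 751.2139 rpm, dir flips to +; running = +751.2139

+751.2139 rpm (same as input, |ω| = 751.2139 rpm)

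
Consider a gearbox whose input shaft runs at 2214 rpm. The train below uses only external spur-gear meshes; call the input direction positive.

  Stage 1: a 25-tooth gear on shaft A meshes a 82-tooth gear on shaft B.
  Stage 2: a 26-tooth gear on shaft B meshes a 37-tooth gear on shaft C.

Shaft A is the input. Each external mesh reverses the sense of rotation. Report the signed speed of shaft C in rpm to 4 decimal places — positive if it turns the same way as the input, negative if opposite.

+474.3243 rpm (same as input, |ω| = 474.3243 rpm)

Stage 1 [25T→82T]: ω = 2214.0000×25/82 = 675.0000 rpm, dir flips to −; running = −675.0000
Stage 2 [26T→37T]: ω = 675.0000×26/37 = 474.3243 rpm, dir flips to +; running = +474.3243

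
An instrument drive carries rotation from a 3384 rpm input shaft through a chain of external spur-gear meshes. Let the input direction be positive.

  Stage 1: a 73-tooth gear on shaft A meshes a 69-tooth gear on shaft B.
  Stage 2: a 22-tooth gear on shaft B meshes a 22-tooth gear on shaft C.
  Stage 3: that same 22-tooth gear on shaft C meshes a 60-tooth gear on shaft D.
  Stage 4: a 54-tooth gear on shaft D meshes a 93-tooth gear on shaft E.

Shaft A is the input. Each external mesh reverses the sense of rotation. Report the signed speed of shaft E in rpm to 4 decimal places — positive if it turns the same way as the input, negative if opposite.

Stage 1 [73T→69T]: ω = 3384.0000×73/69 = 3580.1739 rpm, dir flips to −; running = −3580.1739
Stage 2 [22T→22T]: ω = 3580.1739×22/22 = 3580.1739 rpm, dir flips to +; running = +3580.1739
Stage 3 [22T→60T]: ω = 3580.1739×22/60 = 1312.7304 rpm, dir flips to −; running = −1312.7304
Stage 4 [54T→93T]: ω = 1312.7304×54/93 = 762.2306 rpm, dir flips to +; running = +762.2306

+762.2306 rpm (same as input, |ω| = 762.2306 rpm)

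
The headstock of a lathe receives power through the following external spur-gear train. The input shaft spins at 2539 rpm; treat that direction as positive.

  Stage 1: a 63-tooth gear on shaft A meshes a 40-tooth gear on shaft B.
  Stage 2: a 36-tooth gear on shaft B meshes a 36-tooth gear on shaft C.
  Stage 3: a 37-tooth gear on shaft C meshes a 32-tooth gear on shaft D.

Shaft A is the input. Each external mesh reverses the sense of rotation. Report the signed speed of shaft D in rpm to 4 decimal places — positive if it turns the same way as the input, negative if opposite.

Stage 1 [63T→40T]: ω = 2539.0000×63/40 = 3998.9250 rpm, dir flips to −; running = −3998.9250
Stage 2 [36T→36T]: ω = 3998.9250×36/36 = 3998.9250 rpm, dir flips to +; running = +3998.9250
Stage 3 [37T→32T]: ω = 3998.9250×37/32 = 4623.7570 rpm, dir flips to −; running = −4623.7570

-4623.7570 rpm (opposite to input, |ω| = 4623.7570 rpm)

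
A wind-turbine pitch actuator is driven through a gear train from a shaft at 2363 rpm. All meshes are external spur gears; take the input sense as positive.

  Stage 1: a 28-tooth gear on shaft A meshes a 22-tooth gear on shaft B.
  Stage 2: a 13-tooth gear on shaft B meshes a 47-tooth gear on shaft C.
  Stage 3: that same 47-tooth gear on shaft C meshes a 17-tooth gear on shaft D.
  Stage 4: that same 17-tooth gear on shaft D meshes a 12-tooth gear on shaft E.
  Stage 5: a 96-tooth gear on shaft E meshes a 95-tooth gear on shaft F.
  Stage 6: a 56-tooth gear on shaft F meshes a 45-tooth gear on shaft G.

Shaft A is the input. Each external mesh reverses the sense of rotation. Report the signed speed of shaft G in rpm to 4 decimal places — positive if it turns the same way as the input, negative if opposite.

Stage 1 [28T→22T]: ω = 2363.0000×28/22 = 3007.4545 rpm, dir flips to −; running = −3007.4545
Stage 2 [13T→47T]: ω = 3007.4545×13/47 = 831.8491 rpm, dir flips to +; running = +831.8491
Stage 3 [47T→17T]: ω = 831.8491×47/17 = 2299.8182 rpm, dir flips to −; running = −2299.8182
Stage 4 [17T→12T]: ω = 2299.8182×17/12 = 3258.0758 rpm, dir flips to +; running = +3258.0758
Stage 5 [96T→95T]: ω = 3258.0758×96/95 = 3292.3713 rpm, dir flips to −; running = −3292.3713
Stage 6 [56T→45T]: ω = 3292.3713×56/45 = 4097.1732 rpm, dir flips to +; running = +4097.1732

+4097.1732 rpm (same as input, |ω| = 4097.1732 rpm)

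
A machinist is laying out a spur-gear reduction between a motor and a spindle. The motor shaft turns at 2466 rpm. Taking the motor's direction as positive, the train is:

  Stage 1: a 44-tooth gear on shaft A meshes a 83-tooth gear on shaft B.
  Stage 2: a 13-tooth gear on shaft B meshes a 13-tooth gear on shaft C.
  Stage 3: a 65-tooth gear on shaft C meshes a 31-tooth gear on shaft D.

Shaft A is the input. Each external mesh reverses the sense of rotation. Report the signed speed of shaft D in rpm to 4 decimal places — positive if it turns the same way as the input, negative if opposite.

-2741.0649 rpm (opposite to input, |ω| = 2741.0649 rpm)

Stage 1 [44T→83T]: ω = 2466.0000×44/83 = 1307.2771 rpm, dir flips to −; running = −1307.2771
Stage 2 [13T→13T]: ω = 1307.2771×13/13 = 1307.2771 rpm, dir flips to +; running = +1307.2771
Stage 3 [65T→31T]: ω = 1307.2771×65/31 = 2741.0649 rpm, dir flips to −; running = −2741.0649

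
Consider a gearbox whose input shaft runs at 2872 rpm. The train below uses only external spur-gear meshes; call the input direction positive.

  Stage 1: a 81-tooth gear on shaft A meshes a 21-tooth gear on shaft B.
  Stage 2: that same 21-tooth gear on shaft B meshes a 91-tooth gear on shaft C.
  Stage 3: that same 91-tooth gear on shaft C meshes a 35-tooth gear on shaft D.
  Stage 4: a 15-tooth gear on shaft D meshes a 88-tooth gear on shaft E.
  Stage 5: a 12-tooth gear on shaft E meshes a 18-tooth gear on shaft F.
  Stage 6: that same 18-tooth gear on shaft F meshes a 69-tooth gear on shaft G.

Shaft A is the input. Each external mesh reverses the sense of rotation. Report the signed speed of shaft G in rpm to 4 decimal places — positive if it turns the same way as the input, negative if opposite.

Stage 1 [81T→21T]: ω = 2872.0000×81/21 = 11077.7143 rpm, dir flips to −; running = −11077.7143
Stage 2 [21T→91T]: ω = 11077.7143×21/91 = 2556.3956 rpm, dir flips to +; running = +2556.3956
Stage 3 [91T→35T]: ω = 2556.3956×91/35 = 6646.6286 rpm, dir flips to −; running = −6646.6286
Stage 4 [15T→88T]: ω = 6646.6286×15/88 = 1132.9481 rpm, dir flips to +; running = +1132.9481
Stage 5 [12T→18T]: ω = 1132.9481×12/18 = 755.2987 rpm, dir flips to −; running = −755.2987
Stage 6 [18T→69T]: ω = 755.2987×18/69 = 197.0344 rpm, dir flips to +; running = +197.0344

+197.0344 rpm (same as input, |ω| = 197.0344 rpm)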